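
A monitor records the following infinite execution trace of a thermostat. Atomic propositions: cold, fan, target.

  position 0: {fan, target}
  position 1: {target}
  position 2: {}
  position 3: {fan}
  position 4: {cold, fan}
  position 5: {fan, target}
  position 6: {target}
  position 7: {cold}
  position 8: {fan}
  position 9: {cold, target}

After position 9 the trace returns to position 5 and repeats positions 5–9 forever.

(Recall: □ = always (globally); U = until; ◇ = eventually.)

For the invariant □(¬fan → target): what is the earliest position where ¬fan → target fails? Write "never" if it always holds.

Check ¬fan → target at each position in order: 0 ✓, 1 ✓.
At position 2 the labels are {}, so ¬fan → target is false there. This is the first violation.

2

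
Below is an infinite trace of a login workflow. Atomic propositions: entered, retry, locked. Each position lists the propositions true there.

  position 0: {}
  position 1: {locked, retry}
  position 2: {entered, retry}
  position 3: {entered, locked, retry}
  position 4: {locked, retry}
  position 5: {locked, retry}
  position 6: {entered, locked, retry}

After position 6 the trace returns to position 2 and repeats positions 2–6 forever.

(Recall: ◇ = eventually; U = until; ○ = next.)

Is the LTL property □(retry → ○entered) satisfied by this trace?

retry → ○entered must hold at every position from 0 onward. It fails at position 3, so □(retry → ○entered) is false.
Positions where retry holds: 1, 2, 3, 4, 5, 6.
Check ○entered at each: 1→ok, 2→ok, 3→fails, 4→fails, 5→ok, 6→ok.

No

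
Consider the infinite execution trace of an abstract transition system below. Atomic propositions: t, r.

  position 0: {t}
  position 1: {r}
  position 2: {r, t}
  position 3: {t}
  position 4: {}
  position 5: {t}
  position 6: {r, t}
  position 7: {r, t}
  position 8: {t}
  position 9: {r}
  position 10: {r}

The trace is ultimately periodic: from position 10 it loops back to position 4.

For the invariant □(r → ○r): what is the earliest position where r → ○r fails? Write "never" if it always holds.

2

Check r → ○r at each position in order: 0 ✓, 1 ✓.
At position 2 the labels are {r, t} and the next position 3 has {t}, so r → ○r is false there. This is the first violation.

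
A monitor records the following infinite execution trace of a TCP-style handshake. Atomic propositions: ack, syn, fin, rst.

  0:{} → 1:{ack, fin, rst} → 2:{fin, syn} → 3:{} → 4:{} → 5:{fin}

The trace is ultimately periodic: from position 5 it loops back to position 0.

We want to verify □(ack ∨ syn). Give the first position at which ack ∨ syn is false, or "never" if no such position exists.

At position 0 the labels are {}, so ack ∨ syn is false there. This is the first violation.

0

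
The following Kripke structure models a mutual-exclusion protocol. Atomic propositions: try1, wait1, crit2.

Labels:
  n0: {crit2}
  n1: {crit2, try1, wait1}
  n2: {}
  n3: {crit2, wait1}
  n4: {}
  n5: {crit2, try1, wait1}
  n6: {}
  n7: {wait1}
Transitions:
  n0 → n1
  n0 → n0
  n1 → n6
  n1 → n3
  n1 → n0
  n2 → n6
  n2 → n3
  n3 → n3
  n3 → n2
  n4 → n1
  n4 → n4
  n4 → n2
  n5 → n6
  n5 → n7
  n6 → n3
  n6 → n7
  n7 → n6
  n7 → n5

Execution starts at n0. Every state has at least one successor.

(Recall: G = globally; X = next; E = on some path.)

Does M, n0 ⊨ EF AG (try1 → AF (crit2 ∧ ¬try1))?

States satisfying AG (try1 → AF (crit2 ∧ ¬try1)): ∅.
States satisfying EF AG (try1 → AF (crit2 ∧ ¬try1)): ∅.
No suitable path/successor from n0 witnesses the formula.
n0 ∉ Sat(EF AG (try1 → AF (crit2 ∧ ¬try1))).

No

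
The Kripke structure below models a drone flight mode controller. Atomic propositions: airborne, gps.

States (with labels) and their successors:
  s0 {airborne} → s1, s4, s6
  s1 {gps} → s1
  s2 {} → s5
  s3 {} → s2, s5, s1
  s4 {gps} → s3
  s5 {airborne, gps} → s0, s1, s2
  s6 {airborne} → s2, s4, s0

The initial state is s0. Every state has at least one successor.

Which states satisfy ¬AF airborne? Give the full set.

States satisfying airborne: {s0, s5, s6}.
States satisfying AF airborne: {s0, s2, s5, s6}.
States satisfying ¬AF airborne: {s1, s3, s4}.

{s1, s3, s4}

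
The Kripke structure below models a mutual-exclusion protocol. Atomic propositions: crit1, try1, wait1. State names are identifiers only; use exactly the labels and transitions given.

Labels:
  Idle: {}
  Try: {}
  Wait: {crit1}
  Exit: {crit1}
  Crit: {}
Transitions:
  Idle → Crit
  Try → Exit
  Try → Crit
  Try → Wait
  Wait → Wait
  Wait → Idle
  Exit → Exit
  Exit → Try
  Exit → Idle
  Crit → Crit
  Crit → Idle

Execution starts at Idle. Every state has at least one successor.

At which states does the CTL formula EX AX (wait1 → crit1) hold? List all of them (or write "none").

States satisfying AX (wait1 → crit1): {Idle, Try, Wait, Exit, Crit}.
States satisfying EX AX (wait1 → crit1): {Idle, Try, Wait, Exit, Crit}.

{Idle, Try, Wait, Exit, Crit}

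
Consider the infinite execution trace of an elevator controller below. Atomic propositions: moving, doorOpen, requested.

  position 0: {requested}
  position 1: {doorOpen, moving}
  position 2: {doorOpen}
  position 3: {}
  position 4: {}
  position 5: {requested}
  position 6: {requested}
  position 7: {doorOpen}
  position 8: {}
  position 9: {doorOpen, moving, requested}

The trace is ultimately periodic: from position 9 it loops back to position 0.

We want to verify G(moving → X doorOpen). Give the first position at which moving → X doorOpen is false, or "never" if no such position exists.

Check moving → X doorOpen at each position in order: 0 ✓, 1 ✓, 2 ✓, 3 ✓, 4 ✓, 5 ✓, 6 ✓, 7 ✓, 8 ✓.
At position 9 the labels are {doorOpen, moving, requested} and the next position 0 has {requested}, so moving → X doorOpen is false there. This is the first violation.

9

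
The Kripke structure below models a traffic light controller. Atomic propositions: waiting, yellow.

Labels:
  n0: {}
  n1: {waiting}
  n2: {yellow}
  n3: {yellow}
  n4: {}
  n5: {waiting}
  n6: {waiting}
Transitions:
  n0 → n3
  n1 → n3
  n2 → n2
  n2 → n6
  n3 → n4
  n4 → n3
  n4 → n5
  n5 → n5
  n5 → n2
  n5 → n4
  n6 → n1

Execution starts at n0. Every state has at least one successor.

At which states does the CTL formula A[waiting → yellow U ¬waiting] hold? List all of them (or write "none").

{n0, n2, n3, n4}

States satisfying waiting → yellow: {n0, n2, n3, n4}.
States satisfying ¬waiting: {n0, n2, n3, n4}.
States satisfying A[waiting → yellow U ¬waiting]: {n0, n2, n3, n4}.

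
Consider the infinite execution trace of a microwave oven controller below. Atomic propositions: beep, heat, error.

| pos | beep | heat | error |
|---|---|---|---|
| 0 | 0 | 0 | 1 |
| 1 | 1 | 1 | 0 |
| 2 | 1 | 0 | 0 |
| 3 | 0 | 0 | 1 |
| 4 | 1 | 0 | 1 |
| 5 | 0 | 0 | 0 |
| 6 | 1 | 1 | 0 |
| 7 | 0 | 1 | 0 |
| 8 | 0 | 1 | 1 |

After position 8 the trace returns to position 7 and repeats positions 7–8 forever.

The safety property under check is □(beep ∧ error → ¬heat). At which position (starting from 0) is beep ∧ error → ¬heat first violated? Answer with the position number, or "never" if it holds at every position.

never

beep ∧ error → ¬heat holds at every position 0..8, and those are all the positions the trace ever visits, so the invariant □(beep ∧ error → ¬heat) is never violated.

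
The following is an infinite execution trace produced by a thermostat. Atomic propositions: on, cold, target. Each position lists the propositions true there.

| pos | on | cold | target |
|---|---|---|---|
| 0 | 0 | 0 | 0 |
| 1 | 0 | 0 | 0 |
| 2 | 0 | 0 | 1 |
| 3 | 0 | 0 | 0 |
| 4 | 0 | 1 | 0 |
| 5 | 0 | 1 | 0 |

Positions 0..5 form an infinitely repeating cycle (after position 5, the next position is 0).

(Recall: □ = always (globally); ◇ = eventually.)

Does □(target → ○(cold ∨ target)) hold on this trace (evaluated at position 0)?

No

target → ○(cold ∨ target) must hold at every position from 0 onward. It fails at position 2, so □(target → ○(cold ∨ target)) is false.
Positions where target holds: 2.
Check ○(cold ∨ target) at each: 2→fails.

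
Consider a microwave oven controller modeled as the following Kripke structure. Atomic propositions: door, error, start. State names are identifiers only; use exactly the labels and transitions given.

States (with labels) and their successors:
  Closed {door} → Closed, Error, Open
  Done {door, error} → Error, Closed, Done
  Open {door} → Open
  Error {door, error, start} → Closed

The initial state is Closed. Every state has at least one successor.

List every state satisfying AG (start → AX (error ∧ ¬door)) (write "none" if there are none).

States satisfying start → AX (error ∧ ¬door): {Closed, Done, Open}.
States satisfying AG (start → AX (error ∧ ¬door)): {Open}.

{Open}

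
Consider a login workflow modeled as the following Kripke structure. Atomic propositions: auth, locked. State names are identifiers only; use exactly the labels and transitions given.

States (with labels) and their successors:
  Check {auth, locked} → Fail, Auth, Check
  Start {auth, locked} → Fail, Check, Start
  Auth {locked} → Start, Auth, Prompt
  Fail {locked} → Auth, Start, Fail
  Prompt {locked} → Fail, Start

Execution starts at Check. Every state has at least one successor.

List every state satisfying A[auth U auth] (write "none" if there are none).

States satisfying auth: {Check, Start}.
States satisfying A[auth U auth]: {Check, Start}.

{Check, Start}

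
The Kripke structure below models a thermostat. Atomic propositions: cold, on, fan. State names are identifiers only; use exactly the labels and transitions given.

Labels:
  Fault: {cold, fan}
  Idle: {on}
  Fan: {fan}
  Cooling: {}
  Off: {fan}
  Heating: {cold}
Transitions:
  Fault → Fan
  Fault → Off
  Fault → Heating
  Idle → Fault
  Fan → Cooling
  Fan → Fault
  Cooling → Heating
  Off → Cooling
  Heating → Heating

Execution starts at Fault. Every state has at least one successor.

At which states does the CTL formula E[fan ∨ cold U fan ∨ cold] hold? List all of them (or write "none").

States satisfying fan ∨ cold: {Fault, Fan, Off, Heating}.
States satisfying E[fan ∨ cold U fan ∨ cold]: {Fault, Fan, Off, Heating}.

{Fault, Fan, Off, Heating}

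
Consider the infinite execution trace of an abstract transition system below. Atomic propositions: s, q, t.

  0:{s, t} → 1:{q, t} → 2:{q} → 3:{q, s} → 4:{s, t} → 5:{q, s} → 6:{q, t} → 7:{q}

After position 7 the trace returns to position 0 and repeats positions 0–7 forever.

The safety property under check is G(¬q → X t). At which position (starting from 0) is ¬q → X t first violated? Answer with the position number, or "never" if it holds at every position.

Check ¬q → X t at each position in order: 0 ✓, 1 ✓, 2 ✓, 3 ✓.
At position 4 the labels are {s, t} and the next position 5 has {q, s}, so ¬q → X t is false there. This is the first violation.

4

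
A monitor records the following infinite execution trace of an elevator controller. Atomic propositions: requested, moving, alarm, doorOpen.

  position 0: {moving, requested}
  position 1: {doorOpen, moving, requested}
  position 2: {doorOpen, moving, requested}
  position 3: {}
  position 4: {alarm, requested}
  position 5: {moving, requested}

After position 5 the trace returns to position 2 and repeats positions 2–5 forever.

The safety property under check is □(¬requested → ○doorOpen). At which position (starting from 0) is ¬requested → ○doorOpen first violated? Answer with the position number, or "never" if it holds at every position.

Check ¬requested → ○doorOpen at each position in order: 0 ✓, 1 ✓, 2 ✓.
At position 3 the labels are {} and the next position 4 has {alarm, requested}, so ¬requested → ○doorOpen is false there. This is the first violation.

3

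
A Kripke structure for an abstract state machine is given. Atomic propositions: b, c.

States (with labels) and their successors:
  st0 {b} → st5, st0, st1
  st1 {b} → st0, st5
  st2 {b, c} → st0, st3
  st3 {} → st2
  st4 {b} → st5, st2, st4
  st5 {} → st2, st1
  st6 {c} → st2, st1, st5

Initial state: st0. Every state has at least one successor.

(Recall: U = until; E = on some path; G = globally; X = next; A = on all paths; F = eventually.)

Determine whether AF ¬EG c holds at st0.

States satisfying ¬EG c: {st0, st1, st2, st3, st4, st5, st6}.
States satisfying AF ¬EG c: {st0, st1, st2, st3, st4, st5, st6}.
st0 ∈ Sat(AF ¬EG c).

Holds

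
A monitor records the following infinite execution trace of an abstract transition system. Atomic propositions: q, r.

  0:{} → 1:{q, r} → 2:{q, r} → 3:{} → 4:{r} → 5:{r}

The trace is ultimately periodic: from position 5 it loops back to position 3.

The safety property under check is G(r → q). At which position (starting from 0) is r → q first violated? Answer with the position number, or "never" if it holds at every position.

4

Check r → q at each position in order: 0 ✓, 1 ✓, 2 ✓, 3 ✓.
At position 4 the labels are {r}, so r → q is false there. This is the first violation.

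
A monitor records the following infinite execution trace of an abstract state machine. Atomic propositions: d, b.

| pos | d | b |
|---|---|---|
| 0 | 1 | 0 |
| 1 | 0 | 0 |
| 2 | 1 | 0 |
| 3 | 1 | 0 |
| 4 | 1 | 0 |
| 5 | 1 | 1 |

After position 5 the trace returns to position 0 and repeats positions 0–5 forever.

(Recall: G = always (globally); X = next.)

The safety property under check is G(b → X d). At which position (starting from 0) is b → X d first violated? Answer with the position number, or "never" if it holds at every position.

b → X d holds at every position 0..5, and those are all the positions the trace ever visits, so the invariant G(b → X d) is never violated.

never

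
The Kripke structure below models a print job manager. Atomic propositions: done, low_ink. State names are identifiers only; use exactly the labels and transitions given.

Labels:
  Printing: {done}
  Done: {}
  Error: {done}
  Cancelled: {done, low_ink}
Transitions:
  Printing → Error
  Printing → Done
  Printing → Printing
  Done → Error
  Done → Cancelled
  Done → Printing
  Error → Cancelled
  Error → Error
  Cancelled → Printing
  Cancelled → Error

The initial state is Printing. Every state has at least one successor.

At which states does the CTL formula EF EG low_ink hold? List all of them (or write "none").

States satisfying EG low_ink: ∅.
States satisfying EF EG low_ink: ∅.

none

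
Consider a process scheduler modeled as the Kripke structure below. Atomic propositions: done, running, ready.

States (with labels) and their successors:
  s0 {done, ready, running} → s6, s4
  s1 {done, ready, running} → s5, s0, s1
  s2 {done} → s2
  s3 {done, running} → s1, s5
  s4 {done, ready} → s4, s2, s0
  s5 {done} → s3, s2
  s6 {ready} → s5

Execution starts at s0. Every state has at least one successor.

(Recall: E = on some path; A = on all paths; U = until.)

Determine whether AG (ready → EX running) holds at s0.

States satisfying ready → EX running: {s1, s2, s3, s4, s5}.
States satisfying AG (ready → EX running): {s2}.
s0 is reachable from s0 and violates ready → EX running, so AG fails at s0.
s0 ∉ Sat(AG (ready → EX running)).

Does not hold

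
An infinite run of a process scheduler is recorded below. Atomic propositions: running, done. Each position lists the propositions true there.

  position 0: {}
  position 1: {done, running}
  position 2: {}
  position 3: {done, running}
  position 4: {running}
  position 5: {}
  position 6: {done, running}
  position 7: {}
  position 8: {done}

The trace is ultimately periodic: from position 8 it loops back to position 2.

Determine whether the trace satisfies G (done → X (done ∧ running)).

done → X (done ∧ running) must hold at every position from 0 onward. It fails at position 1, so G (done → X (done ∧ running)) is false.
Positions where done holds: 1, 3, 6, 8.
Check X (done ∧ running) at each: 1→fails, 3→fails, 6→fails, 8→fails.

Violated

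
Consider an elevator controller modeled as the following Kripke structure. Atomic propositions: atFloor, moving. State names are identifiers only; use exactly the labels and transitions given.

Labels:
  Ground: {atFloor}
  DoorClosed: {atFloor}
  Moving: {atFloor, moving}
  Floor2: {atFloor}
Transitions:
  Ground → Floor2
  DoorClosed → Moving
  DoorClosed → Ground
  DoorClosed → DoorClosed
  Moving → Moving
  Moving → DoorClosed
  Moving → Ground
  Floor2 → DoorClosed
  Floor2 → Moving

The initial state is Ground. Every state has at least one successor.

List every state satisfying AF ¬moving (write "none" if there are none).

States satisfying ¬moving: {Ground, DoorClosed, Floor2}.
States satisfying AF ¬moving: {Ground, DoorClosed, Floor2}.

{Ground, DoorClosed, Floor2}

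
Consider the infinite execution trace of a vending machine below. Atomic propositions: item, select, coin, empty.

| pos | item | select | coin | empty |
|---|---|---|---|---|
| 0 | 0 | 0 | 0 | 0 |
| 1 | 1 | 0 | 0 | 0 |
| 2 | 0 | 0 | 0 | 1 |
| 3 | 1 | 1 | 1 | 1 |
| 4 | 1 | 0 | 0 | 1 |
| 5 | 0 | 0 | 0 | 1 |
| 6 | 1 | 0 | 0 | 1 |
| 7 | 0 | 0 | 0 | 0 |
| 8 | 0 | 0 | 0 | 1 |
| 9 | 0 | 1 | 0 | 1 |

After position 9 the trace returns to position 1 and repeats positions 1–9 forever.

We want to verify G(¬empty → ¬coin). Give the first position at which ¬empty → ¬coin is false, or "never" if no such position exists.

¬empty → ¬coin holds at every position 0..9, and those are all the positions the trace ever visits, so the invariant G(¬empty → ¬coin) is never violated.

never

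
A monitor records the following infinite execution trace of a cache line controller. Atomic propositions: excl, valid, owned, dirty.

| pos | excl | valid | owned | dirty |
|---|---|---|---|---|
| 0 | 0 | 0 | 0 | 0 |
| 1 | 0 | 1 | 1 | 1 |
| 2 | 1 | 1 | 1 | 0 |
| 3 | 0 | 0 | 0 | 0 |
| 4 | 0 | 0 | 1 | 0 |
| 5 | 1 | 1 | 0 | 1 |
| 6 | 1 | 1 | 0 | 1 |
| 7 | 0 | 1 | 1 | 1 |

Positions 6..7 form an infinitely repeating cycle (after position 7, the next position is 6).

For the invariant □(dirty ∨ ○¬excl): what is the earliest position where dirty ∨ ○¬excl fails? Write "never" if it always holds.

Check dirty ∨ ○¬excl at each position in order: 0 ✓, 1 ✓, 2 ✓, 3 ✓.
At position 4 the labels are {owned} and the next position 5 has {dirty, excl, valid}, so dirty ∨ ○¬excl is false there. This is the first violation.

4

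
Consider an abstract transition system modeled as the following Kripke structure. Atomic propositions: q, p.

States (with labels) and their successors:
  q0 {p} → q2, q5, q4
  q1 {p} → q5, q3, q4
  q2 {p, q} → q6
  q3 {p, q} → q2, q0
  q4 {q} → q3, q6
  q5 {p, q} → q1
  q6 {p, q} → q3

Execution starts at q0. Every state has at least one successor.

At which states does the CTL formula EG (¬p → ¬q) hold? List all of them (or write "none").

{q0, q1, q2, q3, q5, q6}

States satisfying ¬p → ¬q: {q0, q1, q2, q3, q5, q6}.
States satisfying EG (¬p → ¬q): {q0, q1, q2, q3, q5, q6}.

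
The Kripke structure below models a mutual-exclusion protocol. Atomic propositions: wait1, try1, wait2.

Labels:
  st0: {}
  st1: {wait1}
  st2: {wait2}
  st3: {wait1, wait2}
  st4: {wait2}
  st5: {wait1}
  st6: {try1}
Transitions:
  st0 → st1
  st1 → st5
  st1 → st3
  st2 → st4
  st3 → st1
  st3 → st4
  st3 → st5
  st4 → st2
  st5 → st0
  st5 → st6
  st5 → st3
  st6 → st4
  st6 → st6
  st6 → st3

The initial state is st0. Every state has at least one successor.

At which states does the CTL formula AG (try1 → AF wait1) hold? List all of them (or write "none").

States satisfying try1 → AF wait1: {st0, st1, st2, st3, st4, st5}.
States satisfying AG (try1 → AF wait1): {st2, st4}.

{st2, st4}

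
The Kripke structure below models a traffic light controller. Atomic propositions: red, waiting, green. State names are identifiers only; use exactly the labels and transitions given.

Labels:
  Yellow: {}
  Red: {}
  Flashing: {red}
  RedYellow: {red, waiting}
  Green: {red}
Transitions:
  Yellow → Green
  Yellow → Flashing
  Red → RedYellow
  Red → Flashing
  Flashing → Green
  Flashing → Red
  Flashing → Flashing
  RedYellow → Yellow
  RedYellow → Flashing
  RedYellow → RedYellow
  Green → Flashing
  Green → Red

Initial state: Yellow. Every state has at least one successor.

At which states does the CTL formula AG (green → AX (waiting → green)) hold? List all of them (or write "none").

{Yellow, Red, Flashing, RedYellow, Green}

States satisfying green → AX (waiting → green): {Yellow, Red, Flashing, RedYellow, Green}.
States satisfying AG (green → AX (waiting → green)): {Yellow, Red, Flashing, RedYellow, Green}.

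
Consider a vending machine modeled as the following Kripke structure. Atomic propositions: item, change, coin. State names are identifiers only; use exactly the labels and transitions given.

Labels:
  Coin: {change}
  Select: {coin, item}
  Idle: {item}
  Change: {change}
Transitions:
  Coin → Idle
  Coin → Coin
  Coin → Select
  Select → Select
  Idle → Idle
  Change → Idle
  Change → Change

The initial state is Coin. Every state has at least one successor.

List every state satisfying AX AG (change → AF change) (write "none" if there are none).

States satisfying AG (change → AF change): {Coin, Select, Idle, Change}.
States satisfying AX AG (change → AF change): {Coin, Select, Idle, Change}.

{Coin, Select, Idle, Change}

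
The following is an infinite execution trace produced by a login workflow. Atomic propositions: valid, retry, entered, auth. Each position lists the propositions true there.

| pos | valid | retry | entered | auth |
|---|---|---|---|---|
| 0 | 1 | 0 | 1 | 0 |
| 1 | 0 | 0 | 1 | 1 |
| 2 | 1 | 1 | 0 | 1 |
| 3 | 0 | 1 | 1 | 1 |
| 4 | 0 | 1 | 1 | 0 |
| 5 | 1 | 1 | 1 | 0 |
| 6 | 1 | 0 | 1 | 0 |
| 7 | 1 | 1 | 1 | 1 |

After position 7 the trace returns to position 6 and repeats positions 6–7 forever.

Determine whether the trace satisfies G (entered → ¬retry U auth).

entered → ¬retry U auth must hold at every position from 0 onward. It fails at position 4, so G (entered → ¬retry U auth) is false.
Positions where entered holds: 0, 1, 3, 4, 5, 6, 7.
Check ¬retry U auth at each: 0→ok, 1→ok, 3→ok, 4→fails, 5→fails, 6→ok, 7→ok.

Does not hold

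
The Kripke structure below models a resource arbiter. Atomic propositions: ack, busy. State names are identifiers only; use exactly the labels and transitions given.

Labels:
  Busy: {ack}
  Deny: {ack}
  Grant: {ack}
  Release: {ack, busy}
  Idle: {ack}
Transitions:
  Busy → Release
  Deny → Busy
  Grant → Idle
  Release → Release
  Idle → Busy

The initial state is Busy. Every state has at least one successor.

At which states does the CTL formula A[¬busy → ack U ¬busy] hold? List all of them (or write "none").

{Busy, Deny, Grant, Idle}

States satisfying ¬busy → ack: {Busy, Deny, Grant, Release, Idle}.
States satisfying ¬busy: {Busy, Deny, Grant, Idle}.
States satisfying A[¬busy → ack U ¬busy]: {Busy, Deny, Grant, Idle}.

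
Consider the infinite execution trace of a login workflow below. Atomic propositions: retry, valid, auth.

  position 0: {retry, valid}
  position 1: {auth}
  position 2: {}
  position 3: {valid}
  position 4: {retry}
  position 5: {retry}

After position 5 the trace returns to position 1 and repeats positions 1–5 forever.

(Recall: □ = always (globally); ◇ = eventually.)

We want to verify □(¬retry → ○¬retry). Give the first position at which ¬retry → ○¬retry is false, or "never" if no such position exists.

Check ¬retry → ○¬retry at each position in order: 0 ✓, 1 ✓, 2 ✓.
At position 3 the labels are {valid} and the next position 4 has {retry}, so ¬retry → ○¬retry is false there. This is the first violation.

3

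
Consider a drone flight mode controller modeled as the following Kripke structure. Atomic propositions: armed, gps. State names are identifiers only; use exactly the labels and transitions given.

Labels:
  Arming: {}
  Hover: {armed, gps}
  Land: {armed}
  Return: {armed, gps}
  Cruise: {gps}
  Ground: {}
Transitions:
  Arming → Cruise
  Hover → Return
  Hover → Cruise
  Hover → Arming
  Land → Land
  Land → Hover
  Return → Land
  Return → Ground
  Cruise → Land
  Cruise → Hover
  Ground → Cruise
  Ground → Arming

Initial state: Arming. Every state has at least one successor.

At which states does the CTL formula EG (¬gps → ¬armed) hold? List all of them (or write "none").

States satisfying ¬gps → ¬armed: {Arming, Hover, Return, Cruise, Ground}.
States satisfying EG (¬gps → ¬armed): {Arming, Hover, Return, Cruise, Ground}.

{Arming, Hover, Return, Cruise, Ground}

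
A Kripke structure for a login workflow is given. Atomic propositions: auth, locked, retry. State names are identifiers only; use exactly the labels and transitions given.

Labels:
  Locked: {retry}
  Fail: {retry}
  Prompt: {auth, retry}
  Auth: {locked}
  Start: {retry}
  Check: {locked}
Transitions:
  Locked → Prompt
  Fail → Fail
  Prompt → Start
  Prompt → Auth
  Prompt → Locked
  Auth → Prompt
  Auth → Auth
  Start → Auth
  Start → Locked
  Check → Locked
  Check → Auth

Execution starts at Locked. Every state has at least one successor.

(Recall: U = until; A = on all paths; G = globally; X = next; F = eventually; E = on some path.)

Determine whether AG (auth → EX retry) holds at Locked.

Holds

States satisfying auth → EX retry: {Locked, Fail, Prompt, Auth, Start, Check}.
States satisfying AG (auth → EX retry): {Locked, Fail, Prompt, Auth, Start, Check}.
Every state reachable from Locked satisfies auth → EX retry.
Locked ∈ Sat(AG (auth → EX retry)).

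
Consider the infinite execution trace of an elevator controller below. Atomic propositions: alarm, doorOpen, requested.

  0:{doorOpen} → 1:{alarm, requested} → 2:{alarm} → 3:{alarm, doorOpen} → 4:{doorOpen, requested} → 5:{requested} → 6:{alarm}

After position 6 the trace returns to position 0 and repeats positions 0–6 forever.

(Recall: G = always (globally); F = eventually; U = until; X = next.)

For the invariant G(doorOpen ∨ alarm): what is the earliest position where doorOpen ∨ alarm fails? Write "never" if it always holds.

Check doorOpen ∨ alarm at each position in order: 0 ✓, 1 ✓, 2 ✓, 3 ✓, 4 ✓.
At position 5 the labels are {requested}, so doorOpen ∨ alarm is false there. This is the first violation.

5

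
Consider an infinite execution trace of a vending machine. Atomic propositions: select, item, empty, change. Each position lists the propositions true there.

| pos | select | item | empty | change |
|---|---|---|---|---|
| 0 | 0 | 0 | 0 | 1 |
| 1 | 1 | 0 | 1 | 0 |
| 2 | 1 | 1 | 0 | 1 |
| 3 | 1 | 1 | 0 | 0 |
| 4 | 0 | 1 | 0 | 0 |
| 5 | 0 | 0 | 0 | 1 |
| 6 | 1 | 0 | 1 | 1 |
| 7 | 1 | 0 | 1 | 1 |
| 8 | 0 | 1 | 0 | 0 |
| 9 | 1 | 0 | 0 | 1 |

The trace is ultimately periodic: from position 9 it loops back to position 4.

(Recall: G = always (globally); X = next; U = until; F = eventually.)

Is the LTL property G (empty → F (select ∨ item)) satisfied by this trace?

empty → F (select ∨ item) holds at every position 0..9, and those are all positions ever visited, so G (empty → F (select ∨ item)) holds.
Positions where empty holds: 1, 6, 7.
Check F (select ∨ item) at each: 1→ok, 6→ok, 7→ok.

Satisfied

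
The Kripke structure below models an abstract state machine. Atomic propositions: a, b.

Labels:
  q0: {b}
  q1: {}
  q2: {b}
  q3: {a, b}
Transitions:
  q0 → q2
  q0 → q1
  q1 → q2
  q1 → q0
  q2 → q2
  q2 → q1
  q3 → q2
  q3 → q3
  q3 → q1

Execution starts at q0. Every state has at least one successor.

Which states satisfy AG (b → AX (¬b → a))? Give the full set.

none

States satisfying b → AX (¬b → a): {q1}.
States satisfying AG (b → AX (¬b → a)): ∅.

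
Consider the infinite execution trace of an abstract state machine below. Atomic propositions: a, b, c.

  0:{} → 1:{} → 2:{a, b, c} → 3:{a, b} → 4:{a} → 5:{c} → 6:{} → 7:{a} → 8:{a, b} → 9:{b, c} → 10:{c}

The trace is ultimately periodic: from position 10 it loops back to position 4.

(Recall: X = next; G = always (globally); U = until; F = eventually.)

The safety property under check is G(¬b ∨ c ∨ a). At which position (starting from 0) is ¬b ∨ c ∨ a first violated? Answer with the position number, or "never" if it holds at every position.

never

¬b ∨ c ∨ a holds at every position 0..10, and those are all the positions the trace ever visits, so the invariant G(¬b ∨ c ∨ a) is never violated.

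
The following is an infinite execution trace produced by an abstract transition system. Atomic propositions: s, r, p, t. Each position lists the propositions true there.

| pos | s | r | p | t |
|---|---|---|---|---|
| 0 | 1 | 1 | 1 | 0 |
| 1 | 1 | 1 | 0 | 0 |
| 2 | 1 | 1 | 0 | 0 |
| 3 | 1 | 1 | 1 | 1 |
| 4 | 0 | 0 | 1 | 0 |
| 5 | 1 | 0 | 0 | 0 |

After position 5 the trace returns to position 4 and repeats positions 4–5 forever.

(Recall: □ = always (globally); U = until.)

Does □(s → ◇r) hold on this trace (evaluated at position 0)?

s → ◇r must hold at every position from 0 onward. It fails at position 5, so □(s → ◇r) is false.
Positions where s holds: 0, 1, 2, 3, 5.
Check ◇r at each: 0→ok, 1→ok, 2→ok, 3→ok, 5→fails.

No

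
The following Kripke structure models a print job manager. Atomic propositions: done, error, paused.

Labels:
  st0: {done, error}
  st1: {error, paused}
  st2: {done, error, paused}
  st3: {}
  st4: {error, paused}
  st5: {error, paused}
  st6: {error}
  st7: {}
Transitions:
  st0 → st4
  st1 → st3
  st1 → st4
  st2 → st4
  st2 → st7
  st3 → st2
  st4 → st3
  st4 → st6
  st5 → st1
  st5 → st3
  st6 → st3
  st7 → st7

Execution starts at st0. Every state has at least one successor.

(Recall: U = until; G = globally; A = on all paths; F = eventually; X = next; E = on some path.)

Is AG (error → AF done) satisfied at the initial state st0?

States satisfying error → AF done: {st0, st1, st2, st3, st4, st5, st6, st7}.
States satisfying AG (error → AF done): {st0, st1, st2, st3, st4, st5, st6, st7}.
Every state reachable from st0 satisfies error → AF done.
st0 ∈ Sat(AG (error → AF done)).

Holds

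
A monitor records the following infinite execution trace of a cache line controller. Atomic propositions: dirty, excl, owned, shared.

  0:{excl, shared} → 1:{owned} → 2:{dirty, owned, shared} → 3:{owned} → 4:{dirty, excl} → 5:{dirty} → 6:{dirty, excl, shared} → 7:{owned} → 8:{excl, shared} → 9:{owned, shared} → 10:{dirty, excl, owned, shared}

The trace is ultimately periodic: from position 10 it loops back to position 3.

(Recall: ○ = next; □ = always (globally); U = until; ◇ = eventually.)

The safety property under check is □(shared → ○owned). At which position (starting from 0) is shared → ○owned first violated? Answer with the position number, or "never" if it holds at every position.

shared → ○owned holds at every position 0..10, and those are all the positions the trace ever visits, so the invariant □(shared → ○owned) is never violated.

never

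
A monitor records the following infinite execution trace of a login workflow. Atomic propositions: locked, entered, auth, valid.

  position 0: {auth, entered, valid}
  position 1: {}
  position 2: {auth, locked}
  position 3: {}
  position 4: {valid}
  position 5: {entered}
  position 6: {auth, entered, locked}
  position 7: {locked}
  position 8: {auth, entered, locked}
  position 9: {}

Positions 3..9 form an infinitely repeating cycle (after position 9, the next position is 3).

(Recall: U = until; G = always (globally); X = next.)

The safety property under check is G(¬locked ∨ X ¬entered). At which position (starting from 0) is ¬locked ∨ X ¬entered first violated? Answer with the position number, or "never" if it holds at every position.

7

Check ¬locked ∨ X ¬entered at each position in order: 0 ✓, 1 ✓, 2 ✓, 3 ✓, 4 ✓, 5 ✓, 6 ✓.
At position 7 the labels are {locked} and the next position 8 has {auth, entered, locked}, so ¬locked ∨ X ¬entered is false there. This is the first violation.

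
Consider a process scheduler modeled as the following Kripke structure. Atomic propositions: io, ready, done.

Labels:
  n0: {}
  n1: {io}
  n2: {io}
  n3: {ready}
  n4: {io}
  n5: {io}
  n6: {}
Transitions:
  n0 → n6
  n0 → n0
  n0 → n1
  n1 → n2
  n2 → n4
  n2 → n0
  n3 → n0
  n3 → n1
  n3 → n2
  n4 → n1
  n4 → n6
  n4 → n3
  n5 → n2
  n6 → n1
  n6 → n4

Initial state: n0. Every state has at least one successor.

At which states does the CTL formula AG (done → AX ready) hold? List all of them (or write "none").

{n0, n1, n2, n3, n4, n5, n6}

States satisfying done → AX ready: {n0, n1, n2, n3, n4, n5, n6}.
States satisfying AG (done → AX ready): {n0, n1, n2, n3, n4, n5, n6}.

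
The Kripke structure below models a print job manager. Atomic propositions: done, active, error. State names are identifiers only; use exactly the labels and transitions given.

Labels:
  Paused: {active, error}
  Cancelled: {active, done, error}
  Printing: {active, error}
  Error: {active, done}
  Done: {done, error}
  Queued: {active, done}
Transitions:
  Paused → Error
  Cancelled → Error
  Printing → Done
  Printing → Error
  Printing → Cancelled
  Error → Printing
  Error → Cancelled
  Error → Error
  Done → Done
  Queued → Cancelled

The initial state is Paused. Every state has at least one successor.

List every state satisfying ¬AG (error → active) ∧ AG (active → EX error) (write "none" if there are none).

States satisfying error → active: {Paused, Cancelled, Printing, Error, Queued}.
States satisfying AG (error → active): ∅.
States satisfying ¬AG (error → active): {Paused, Cancelled, Printing, Error, Done, Queued}.
States satisfying active → EX error: {Printing, Error, Done, Queued}.
States satisfying AG (active → EX error): {Done}.
States satisfying ¬AG (error → active) ∧ AG (active → EX error): {Done}.

{Done}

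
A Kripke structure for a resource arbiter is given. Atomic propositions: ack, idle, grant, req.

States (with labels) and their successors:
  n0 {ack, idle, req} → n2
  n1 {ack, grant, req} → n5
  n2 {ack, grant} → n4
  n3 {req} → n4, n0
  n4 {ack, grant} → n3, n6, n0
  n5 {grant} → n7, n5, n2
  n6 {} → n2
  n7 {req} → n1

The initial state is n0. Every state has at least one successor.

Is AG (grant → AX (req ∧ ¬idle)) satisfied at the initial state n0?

States satisfying grant → AX (req ∧ ¬idle): {n0, n3, n6, n7}.
States satisfying AG (grant → AX (req ∧ ¬idle)): ∅.
n2 is reachable from n0 and violates grant → AX (req ∧ ¬idle), so AG fails at n0.
n0 ∉ Sat(AG (grant → AX (req ∧ ¬idle))).

Violated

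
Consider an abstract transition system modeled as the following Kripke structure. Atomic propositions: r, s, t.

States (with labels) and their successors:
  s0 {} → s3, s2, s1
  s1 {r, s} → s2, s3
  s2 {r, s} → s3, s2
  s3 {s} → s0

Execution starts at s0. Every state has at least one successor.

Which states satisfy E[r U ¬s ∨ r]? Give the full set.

{s0, s1, s2}

States satisfying r: {s1, s2}.
States satisfying ¬s ∨ r: {s0, s1, s2}.
States satisfying E[r U ¬s ∨ r]: {s0, s1, s2}.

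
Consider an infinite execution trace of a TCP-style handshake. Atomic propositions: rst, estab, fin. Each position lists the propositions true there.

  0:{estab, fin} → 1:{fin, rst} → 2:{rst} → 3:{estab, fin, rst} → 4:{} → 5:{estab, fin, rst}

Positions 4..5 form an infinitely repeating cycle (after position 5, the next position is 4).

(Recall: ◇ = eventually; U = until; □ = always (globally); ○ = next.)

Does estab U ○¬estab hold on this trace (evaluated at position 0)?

Yes

Walking from position 0: ○¬estab first holds at position 0, and estab holds at every earlier position along the way, so estab U ○¬estab holds.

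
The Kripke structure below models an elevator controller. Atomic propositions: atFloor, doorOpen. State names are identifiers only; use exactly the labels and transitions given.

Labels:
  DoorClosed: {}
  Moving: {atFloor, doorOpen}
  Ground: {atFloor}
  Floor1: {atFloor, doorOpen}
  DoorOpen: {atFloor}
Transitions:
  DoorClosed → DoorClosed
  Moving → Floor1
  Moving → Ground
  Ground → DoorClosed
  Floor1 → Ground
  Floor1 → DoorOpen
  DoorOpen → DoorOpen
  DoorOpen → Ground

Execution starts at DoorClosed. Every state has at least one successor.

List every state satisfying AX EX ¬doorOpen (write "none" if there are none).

{DoorClosed, Moving, Ground, Floor1, DoorOpen}

States satisfying EX ¬doorOpen: {DoorClosed, Moving, Ground, Floor1, DoorOpen}.
States satisfying AX EX ¬doorOpen: {DoorClosed, Moving, Ground, Floor1, DoorOpen}.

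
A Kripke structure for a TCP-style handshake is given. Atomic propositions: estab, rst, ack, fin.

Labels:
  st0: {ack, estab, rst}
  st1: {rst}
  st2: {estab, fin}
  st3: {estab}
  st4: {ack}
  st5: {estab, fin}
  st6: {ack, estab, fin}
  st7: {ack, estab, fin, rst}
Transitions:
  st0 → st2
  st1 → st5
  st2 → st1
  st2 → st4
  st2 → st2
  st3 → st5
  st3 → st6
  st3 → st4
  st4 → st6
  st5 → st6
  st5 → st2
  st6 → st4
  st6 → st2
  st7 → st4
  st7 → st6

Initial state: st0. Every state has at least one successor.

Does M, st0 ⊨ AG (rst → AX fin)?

Yes

States satisfying rst → AX fin: {st0, st1, st2, st3, st4, st5, st6}.
States satisfying AG (rst → AX fin): {st0, st1, st2, st3, st4, st5, st6}.
Every state reachable from st0 satisfies rst → AX fin.
st0 ∈ Sat(AG (rst → AX fin)).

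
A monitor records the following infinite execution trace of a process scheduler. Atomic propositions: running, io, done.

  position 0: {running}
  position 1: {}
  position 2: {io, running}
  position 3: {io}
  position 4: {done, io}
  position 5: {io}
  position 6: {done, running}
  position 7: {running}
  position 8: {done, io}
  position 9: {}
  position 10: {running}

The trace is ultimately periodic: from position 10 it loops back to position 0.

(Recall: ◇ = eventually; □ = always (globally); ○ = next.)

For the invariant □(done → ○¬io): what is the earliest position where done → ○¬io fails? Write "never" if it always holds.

Check done → ○¬io at each position in order: 0 ✓, 1 ✓, 2 ✓, 3 ✓.
At position 4 the labels are {done, io} and the next position 5 has {io}, so done → ○¬io is false there. This is the first violation.

4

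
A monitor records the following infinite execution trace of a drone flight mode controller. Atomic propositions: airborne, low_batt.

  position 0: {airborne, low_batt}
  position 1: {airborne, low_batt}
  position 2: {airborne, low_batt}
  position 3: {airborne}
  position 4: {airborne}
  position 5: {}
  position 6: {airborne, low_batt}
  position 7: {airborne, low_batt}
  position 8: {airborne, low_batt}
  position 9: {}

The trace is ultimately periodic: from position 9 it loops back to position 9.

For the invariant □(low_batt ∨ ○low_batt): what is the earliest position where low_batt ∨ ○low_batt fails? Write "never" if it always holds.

3

Check low_batt ∨ ○low_batt at each position in order: 0 ✓, 1 ✓, 2 ✓.
At position 3 the labels are {airborne} and the next position 4 has {airborne}, so low_batt ∨ ○low_batt is false there. This is the first violation.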